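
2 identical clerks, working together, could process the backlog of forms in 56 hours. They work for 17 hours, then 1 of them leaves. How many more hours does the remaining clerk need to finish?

One clerk does 1/112 of the job per hour.
After 17 hours with 2 clerks, 17/56 is done (39/56 left).
With 1 clerk the rate is 1/112, so the rest takes 39/56 ÷ 1/112 = 78 hours.

78 hours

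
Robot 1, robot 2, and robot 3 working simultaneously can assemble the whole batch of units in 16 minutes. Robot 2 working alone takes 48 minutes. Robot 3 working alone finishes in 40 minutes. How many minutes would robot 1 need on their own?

60 minutes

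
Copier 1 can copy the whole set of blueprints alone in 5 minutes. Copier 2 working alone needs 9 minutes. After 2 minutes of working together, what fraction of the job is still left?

17/45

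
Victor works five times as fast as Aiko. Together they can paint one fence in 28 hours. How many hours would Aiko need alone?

168 hours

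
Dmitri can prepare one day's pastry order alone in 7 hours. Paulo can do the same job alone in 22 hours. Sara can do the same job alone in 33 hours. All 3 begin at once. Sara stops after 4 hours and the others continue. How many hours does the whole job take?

In the first 4 hours the combined rate is 101/462, so 202/231 of the job is done, leaving 29/231.
After Sara leaves the rate is 29/154 per hour; the remaining 29/231 takes 2/3 hours.
Total = 4 + 2/3 = 14/3 hours.

14/3 hours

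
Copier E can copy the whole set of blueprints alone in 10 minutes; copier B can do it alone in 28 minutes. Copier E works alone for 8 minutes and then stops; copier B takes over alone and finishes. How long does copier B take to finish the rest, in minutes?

28/5 minutes

In 8 minutes copier E does 8/10 = 4/5 of the job, leaving 1/5.
Copier B works at 1/28 per minute, so finishing takes 1/5 ÷ 1/28 = 28/5 minutes.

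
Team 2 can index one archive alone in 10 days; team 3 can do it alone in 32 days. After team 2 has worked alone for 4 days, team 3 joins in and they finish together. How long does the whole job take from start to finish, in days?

60/7 days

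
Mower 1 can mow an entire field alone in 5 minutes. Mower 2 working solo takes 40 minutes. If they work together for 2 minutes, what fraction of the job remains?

Combined rate: 1/5 + 1/40 = (8 + 1)/40 = 9/40 per minute.
In 2 minutes they complete 2·9/40 = 9/20 of the job.
So 11/20 remains.

11/20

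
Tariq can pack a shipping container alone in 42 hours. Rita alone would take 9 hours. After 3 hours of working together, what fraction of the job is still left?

Combined rate: 1/42 + 1/9 = (3 + 14)/126 = 17/126 per hour.
In 3 hours they complete 3·17/126 = 17/42 of the job.
So 25/42 remains.

25/42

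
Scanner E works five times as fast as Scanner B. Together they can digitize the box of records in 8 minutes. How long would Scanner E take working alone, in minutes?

48/5 minutes

Let Scanner B's rate be r; then Scanner E's rate is 5r, so together (5 + 1)r = 6r = 1/8.
Thus r = 1/48 per minute.
Scanner B alone: 48 minutes; Scanner E alone: 48/5 minutes.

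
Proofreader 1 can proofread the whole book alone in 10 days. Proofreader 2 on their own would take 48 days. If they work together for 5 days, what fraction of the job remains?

Combined rate: 1/10 + 1/48 = (24 + 5)/240 = 29/240 per day.
In 5 days they complete 5·29/240 = 29/48 of the job.
So 19/48 remains.

19/48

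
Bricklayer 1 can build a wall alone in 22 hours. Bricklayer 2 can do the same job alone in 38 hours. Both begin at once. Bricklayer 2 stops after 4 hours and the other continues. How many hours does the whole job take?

In the first 4 hours the combined rate is 15/209, so 60/209 of the job is done, leaving 149/209.
After Bricklayer 2 leaves the rate is 1/22 per hour; the remaining 149/209 takes 298/19 hours.
Total = 4 + 298/19 = 374/19 hours.

374/19 hours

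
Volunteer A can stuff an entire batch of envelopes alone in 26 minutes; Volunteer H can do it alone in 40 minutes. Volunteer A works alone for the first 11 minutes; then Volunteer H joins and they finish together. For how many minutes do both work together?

In 11 minutes Volunteer A does 11/26 of the job, leaving 15/26.
Volunteer A and Volunteer H together work at 33/520 per minute, so finishing takes 15/26 ÷ 33/520 = 100/11 minutes.

100/11 minutes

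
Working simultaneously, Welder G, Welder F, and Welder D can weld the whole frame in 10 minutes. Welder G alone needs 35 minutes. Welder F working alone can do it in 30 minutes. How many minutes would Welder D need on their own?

105/4 minutes

Combined rate is 1/10 per minute.
Known contribution: 1/35 + 1/30 = (6 + 7)/210 = 13/210 per minute.
So Welder D's rate is 1/10 − 13/210 = 4/105, meaning 105/4 minutes alone.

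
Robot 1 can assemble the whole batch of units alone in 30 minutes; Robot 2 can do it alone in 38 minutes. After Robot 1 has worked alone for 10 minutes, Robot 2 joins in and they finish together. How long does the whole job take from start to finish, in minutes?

360/17 minutes

In 10 minutes Robot 1 does 10/30 = 1/3 of the job, leaving 2/3.
Robot 1 and Robot 2 together work at 17/285 per minute, so finishing takes 2/3 ÷ 17/285 = 190/17 minutes.
Total time = 10 + 190/17 = 360/17 minutes.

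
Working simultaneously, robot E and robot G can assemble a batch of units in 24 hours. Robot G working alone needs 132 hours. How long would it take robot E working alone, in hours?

88/3 hours

Combined rate is 1/24 per hour.
Known contribution: 1/132 per hour.
So robot E's rate is 1/24 − 1/132 = 3/88, meaning 88/3 hours alone.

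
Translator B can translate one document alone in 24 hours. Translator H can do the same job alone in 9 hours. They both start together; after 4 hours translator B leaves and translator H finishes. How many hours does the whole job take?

15/2 hours

In the first 4 hours the combined rate is 11/72, so 11/18 of the job is done, leaving 7/18.
After translator B leaves the rate is 1/9 per hour; the remaining 7/18 takes 7/2 hours.
Total = 4 + 7/2 = 15/2 hours.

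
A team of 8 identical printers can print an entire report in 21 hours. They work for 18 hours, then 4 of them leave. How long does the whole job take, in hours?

24 hours

One printer does 1/168 of the job per hour.
After 18 hours with 8 printers, 6/7 is done (1/7 left).
With 4 printers the rate is 4/168 = 1/42, so the rest takes 1/7 ÷ 1/42 = 6 hours.
Total = 18 + 6 = 24 hours.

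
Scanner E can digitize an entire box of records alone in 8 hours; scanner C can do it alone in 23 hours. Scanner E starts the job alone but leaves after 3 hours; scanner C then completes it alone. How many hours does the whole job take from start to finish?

139/8 hours

In 3 hours scanner E does 3/8 of the job, leaving 5/8.
Scanner C works at 1/23 per hour, so finishing takes 5/8 ÷ 1/23 = 115/8 hours.
Total time = 3 + 115/8 = 139/8 hours.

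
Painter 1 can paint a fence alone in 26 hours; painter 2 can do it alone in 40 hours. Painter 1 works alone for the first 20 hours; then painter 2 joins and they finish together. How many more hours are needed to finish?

In 20 hours painter 1 does 20/26 = 10/13 of the job, leaving 3/13.
Painter 1 and painter 2 together work at 33/520 per hour, so finishing takes 3/13 ÷ 33/520 = 40/11 hours.

40/11 hours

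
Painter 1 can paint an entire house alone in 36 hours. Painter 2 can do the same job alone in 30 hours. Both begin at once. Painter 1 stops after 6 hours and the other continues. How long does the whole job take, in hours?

25 hours

In the first 6 hours the combined rate is 11/180, so 11/30 of the job is done, leaving 19/30.
After painter 1 leaves the rate is 1/30 per hour; the remaining 19/30 takes 19 hours.
Total = 6 + 19 = 25 hours.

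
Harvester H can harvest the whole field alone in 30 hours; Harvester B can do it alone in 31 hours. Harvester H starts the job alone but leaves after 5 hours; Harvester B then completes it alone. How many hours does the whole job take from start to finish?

185/6 hours

In 5 hours Harvester H does 5/30 = 1/6 of the job, leaving 5/6.
Harvester B works at 1/31 per hour, so finishing takes 5/6 ÷ 1/31 = 155/6 hours.
Total time = 5 + 155/6 = 185/6 hours.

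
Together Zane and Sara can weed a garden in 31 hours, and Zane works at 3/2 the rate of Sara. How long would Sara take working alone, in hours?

Let Sara's rate be r; then Zane's rate is (3/2)r, so together (3/2 + 1)r = (5/2)r = 1/31.
Thus r = 2/155 per hour.
Sara alone: 155/2 hours; Zane alone: 155/3 hours.

155/2 hours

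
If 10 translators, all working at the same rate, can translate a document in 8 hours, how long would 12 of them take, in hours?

Total work is 10·8 = 80 translator-hours.
With 12 translators: 80/12 = 20/3 hours.

20/3 hours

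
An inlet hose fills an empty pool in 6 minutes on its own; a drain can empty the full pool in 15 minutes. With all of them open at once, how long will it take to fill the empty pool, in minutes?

10 minutes

Net rate = 1/6 − 1/15 = (5 − 2)/30 = 3/30 = 1/10 per minute.
Filling time = 1 ÷ (1/10) = 10 minutes.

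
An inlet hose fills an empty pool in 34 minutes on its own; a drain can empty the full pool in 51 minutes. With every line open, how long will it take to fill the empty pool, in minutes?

Net rate = 1/34 − 1/51 = (3 − 2)/102 = 1/102 per minute.
Filling time = 1 ÷ (1/102) = 102 minutes.

102 minutes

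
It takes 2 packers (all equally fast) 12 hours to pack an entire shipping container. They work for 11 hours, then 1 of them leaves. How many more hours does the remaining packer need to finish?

2 hours

One packer does 1/24 of the job per hour.
After 11 hours with 2 packers, 11/12 is done (1/12 left).
With 1 packer the rate is 1/24, so the rest takes 1/12 ÷ 1/24 = 2 hours.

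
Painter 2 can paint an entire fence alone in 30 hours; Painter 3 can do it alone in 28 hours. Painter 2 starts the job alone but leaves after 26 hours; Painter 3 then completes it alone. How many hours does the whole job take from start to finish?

In 26 hours Painter 2 does 26/30 = 13/15 of the job, leaving 2/15.
Painter 3 works at 1/28 per hour, so finishing takes 2/15 ÷ 1/28 = 56/15 hours.
Total time = 26 + 56/15 = 446/15 hours.

446/15 hours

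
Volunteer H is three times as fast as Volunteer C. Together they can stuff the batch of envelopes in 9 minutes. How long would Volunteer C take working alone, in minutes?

36 minutes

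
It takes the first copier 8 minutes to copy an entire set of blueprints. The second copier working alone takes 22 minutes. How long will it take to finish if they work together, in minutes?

Combined rate: 1/8 + 1/22 = (11 + 4)/88 = 15/88 per minute.
Time = 1 ÷ (15/88) = 88/15 minutes.

88/15 minutes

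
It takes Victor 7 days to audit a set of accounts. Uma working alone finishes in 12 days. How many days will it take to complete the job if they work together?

Combined rate: 1/7 + 1/12 = (12 + 7)/84 = 19/84 per day.
Time = 1 ÷ (19/84) = 84/19 days.

84/19 days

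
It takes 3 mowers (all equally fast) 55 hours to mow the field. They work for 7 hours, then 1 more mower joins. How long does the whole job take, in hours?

One mower does 1/165 of the job per hour.
After 7 hours with 3 mowers, 7/55 is done (48/55 left).
With 4 mowers the rate is 4/165, so the rest takes 48/55 ÷ 4/165 = 36 hours.
Total = 7 + 36 = 43 hours.

43 hours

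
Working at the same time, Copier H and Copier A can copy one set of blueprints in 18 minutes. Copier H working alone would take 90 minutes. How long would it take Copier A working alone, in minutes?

45/2 minutes

Combined rate is 1/18 per minute.
Known contribution: 1/90 per minute.
So Copier A's rate is 1/18 − 1/90 = 2/45, meaning 45/2 minutes alone.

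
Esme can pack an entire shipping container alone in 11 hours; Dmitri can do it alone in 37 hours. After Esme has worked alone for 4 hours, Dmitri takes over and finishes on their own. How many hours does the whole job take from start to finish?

303/11 hours

In 4 hours Esme does 4/11 of the job, leaving 7/11.
Dmitri works at 1/37 per hour, so finishing takes 7/11 ÷ 1/37 = 259/11 hours.
Total time = 4 + 259/11 = 303/11 hours.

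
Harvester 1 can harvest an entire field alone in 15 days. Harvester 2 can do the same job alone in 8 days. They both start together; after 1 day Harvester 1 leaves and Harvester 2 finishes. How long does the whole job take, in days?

112/15 days

In the first 1 day the combined rate is 23/120, so 23/120 of the job is done, leaving 97/120.
After Harvester 1 leaves the rate is 1/8 per day; the remaining 97/120 takes 97/15 days.
Total = 1 + 97/15 = 112/15 days.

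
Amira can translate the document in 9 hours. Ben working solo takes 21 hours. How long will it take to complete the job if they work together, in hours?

63/10 hours

With two workers the combined time is the product over the sum: 9·21/(9+21) = 189/30 = 63/10 hours.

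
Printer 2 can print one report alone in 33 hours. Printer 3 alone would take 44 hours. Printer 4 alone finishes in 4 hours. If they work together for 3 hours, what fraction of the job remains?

Combined rate: 1/33 + 1/44 + 1/4 = (4 + 3 + 33)/132 = 40/132 = 10/33 per hour.
In 3 hours they complete 3·10/33 = 10/11 of the job.
So 1/11 remains.

1/11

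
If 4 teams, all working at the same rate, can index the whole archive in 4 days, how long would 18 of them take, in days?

Total work is 4·4 = 16 team-days.
With 18 teams: 16/18 = 8/9 days.

8/9 days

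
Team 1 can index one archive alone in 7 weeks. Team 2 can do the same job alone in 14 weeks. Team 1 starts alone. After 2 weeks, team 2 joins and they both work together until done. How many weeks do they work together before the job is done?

10/3 weeks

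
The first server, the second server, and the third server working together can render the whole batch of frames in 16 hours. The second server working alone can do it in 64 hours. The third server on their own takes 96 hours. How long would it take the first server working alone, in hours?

Combined rate is 1/16 per hour.
Known contribution: 1/64 + 1/96 = (3 + 2)/192 = 5/192 per hour.
So the first server's rate is 1/16 − 5/192 = 7/192, meaning 192/7 hours alone.

192/7 hours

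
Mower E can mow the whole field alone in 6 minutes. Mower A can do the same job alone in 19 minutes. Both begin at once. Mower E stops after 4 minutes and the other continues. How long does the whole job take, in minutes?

19/3 minutes

In the first 4 minutes the combined rate is 25/114, so 50/57 of the job is done, leaving 7/57.
After mower E leaves the rate is 1/19 per minute; the remaining 7/57 takes 7/3 minutes.
Total = 4 + 7/3 = 19/3 minutes.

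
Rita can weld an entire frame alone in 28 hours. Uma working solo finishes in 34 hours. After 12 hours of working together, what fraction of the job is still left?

Combined rate: 1/28 + 1/34 = (17 + 14)/476 = 31/476 per hour.
In 12 hours they complete 12·31/476 = 93/119 of the job.
So 26/119 remains.

26/119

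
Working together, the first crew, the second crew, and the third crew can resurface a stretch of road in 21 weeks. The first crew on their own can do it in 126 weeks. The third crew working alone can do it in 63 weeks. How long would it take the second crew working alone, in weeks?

Combined rate is 1/21 per week.
Known contribution: 1/126 + 1/63 = (1 + 2)/126 = 3/126 = 1/42 per week.
So the second crew's rate is 1/21 − 1/42 = 1/42, meaning 42 weeks alone.

42 weeks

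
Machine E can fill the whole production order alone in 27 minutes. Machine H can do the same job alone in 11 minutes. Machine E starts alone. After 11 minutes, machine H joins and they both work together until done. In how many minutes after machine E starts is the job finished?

In the first 11 minutes machine E alone does 11/27 of the job, leaving 16/27.
Once everyone is working, combined rate: 1/27 + 1/11 = (11 + 27)/297 = 38/297 per minute.
Remaining 16/27 at 38/297 per minute takes 88/19 minutes.
Total from the start = 11 + 88/19 = 297/19 minutes.

297/19 minutes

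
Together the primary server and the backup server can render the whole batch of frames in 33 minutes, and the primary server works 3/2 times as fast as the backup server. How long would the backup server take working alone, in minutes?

Let the backup server's rate be r; then the primary server's rate is (3/2)r, so together (3/2 + 1)r = (5/2)r = 1/33.
Thus r = 2/165 per minute.
The backup server alone: 165/2 minutes; the primary server alone: 55 minutes.

165/2 minutes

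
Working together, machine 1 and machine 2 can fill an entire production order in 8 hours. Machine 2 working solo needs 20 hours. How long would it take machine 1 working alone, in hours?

Combined rate is 1/8 per hour.
Known contribution: 1/20 per hour.
So machine 1's rate is 1/8 − 1/20 = 3/40, meaning 40/3 hours alone.

40/3 hours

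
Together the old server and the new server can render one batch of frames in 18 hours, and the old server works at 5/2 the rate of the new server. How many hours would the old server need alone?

126/5 hours

Let the new server's rate be r; then the old server's rate is (5/2)r, so together (5/2 + 1)r = (7/2)r = 1/18.
Thus r = 1/63 per hour.
The new server alone: 63 hours; the old server alone: 126/5 hours.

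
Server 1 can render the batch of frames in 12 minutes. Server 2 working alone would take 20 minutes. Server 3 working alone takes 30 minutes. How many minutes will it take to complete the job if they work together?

6 minutes

Combined rate: 1/12 + 1/20 + 1/30 = (5 + 3 + 2)/60 = 10/60 = 1/6 per minute.
Time = 1 ÷ (1/6) = 6 minutes.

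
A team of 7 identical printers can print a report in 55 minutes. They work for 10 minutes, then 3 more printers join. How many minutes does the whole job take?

One printer does 1/385 of the job per minute.
After 10 minutes with 7 printers, 2/11 is done (9/11 left).
With 10 printers the rate is 10/385 = 2/77, so the rest takes 9/11 ÷ 2/77 = 63/2 minutes.
Total = 10 + 63/2 = 83/2 minutes.

83/2 minutes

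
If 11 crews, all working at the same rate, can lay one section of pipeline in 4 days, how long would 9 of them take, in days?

Total work is 11·4 = 44 crew-days.
With 9 crews: 44/9 days.

44/9 days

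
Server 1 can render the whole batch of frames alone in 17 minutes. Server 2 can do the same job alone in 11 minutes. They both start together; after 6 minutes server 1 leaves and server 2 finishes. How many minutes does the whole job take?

121/17 minutes

In the first 6 minutes the combined rate is 28/187, so 168/187 of the job is done, leaving 19/187.
After server 1 leaves the rate is 1/11 per minute; the remaining 19/187 takes 19/17 minutes.
Total = 6 + 19/17 = 121/17 minutes.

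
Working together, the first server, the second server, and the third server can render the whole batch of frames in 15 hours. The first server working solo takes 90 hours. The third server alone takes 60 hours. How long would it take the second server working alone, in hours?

180/7 hours

Combined rate is 1/15 per hour.
Known contribution: 1/90 + 1/60 = (2 + 3)/180 = 5/180 = 1/36 per hour.
So the second server's rate is 1/15 − 1/36 = 7/180, meaning 180/7 hours alone.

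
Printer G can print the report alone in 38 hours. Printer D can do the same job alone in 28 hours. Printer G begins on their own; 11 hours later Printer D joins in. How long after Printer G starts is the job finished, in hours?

247/11 hours

In the first 11 hours Printer G alone does 11/38 of the job, leaving 27/38.
Once everyone is working, combined rate: 1/38 + 1/28 = (14 + 19)/532 = 33/532 per hour.
Remaining 27/38 at 33/532 per hour takes 126/11 hours.
Total from the start = 11 + 126/11 = 247/11 hours.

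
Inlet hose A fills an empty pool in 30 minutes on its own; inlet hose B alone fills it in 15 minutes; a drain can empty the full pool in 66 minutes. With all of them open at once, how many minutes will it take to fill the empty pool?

165/14 minutes

Net rate = 1/30 + 1/15 − 1/66 = (11 + 22 − 5)/330 = 28/330 = 14/165 per minute.
Filling time = 1 ÷ (14/165) = 165/14 minutes.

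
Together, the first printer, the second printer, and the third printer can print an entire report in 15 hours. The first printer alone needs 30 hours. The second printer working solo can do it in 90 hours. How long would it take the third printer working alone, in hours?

Combined rate is 1/15 per hour.
Known contribution: 1/30 + 1/90 = (3 + 1)/90 = 4/90 = 2/45 per hour.
So the third printer's rate is 1/15 − 2/45 = 1/45, meaning 45 hours alone.

45 hours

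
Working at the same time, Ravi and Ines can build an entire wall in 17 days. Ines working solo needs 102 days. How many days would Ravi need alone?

102/5 days

Combined rate is 1/17 per day.
Known contribution: 1/102 per day.
So Ravi's rate is 1/17 − 1/102 = 5/102, meaning 102/5 days alone.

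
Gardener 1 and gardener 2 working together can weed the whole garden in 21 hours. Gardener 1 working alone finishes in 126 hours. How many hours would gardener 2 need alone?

Combined rate is 1/21 per hour.
Known contribution: 1/126 per hour.
So gardener 2's rate is 1/21 − 1/126 = 5/126, meaning 126/5 hours alone.

126/5 hours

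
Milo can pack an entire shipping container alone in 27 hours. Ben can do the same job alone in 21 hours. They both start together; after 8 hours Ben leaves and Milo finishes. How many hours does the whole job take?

In the first 8 hours the combined rate is 16/189, so 128/189 of the job is done, leaving 61/189.
After Ben leaves the rate is 1/27 per hour; the remaining 61/189 takes 61/7 hours.
Total = 8 + 61/7 = 117/7 hours.

117/7 hours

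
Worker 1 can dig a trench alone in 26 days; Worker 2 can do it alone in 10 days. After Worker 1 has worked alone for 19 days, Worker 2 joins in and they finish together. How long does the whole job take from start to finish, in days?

377/18 days

In 19 days Worker 1 does 19/26 of the job, leaving 7/26.
Worker 1 and Worker 2 together work at 9/65 per day, so finishing takes 7/26 ÷ 9/65 = 35/18 days.
Total time = 19 + 35/18 = 377/18 days.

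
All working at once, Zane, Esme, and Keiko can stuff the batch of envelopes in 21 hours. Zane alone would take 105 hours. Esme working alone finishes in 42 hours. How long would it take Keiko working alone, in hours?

Combined rate is 1/21 per hour.
Known contribution: 1/105 + 1/42 = (2 + 5)/210 = 7/210 = 1/30 per hour.
So Keiko's rate is 1/21 − 1/30 = 1/70, meaning 70 hours alone.

70 hours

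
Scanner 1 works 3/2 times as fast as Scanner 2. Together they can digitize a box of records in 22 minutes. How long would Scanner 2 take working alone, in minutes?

55 minutes

Let Scanner 2's rate be r; then Scanner 1's rate is (3/2)r, so together (3/2 + 1)r = (5/2)r = 1/22.
Thus r = 1/55 per minute.
Scanner 2 alone: 55 minutes; Scanner 1 alone: 110/3 minutes.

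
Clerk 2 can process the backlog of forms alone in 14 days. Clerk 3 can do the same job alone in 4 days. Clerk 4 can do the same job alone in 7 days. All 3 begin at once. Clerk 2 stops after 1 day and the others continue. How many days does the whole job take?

In the first 1 day the combined rate is 13/28, so 13/28 of the job is done, leaving 15/28.
After Clerk 2 leaves the rate is 11/28 per day; the remaining 15/28 takes 15/11 days.
Total = 1 + 15/11 = 26/11 days.

26/11 days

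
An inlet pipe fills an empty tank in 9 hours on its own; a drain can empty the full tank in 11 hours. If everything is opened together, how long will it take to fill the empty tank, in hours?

99/2 hours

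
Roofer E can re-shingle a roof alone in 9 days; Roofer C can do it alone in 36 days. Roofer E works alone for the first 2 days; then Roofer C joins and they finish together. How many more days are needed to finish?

In 2 days Roofer E does 2/9 of the job, leaving 7/9.
Roofer E and Roofer C together work at 5/36 per day, so finishing takes 7/9 ÷ 5/36 = 28/5 days.

28/5 days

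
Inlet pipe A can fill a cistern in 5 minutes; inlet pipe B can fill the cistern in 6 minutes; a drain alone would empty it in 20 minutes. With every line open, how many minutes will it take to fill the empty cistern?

Net rate = 1/5 + 1/6 − 1/20 = (12 + 10 − 3)/60 = 19/60 per minute.
Filling time = 1 ÷ (19/60) = 60/19 minutes.

60/19 minutes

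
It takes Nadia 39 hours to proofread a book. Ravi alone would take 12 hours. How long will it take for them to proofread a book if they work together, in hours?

With two workers the combined time is the product over the sum: 39·12/(39+12) = 468/51 = 156/17 hours.

156/17 hours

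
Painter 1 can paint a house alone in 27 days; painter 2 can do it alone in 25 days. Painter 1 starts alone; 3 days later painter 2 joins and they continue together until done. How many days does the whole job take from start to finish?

189/13 days

In 3 days painter 1 does 3/27 = 1/9 of the job, leaving 8/9.
Painter 1 and painter 2 together work at 52/675 per day, so finishing takes 8/9 ÷ 52/675 = 150/13 days.
Total time = 3 + 150/13 = 189/13 days.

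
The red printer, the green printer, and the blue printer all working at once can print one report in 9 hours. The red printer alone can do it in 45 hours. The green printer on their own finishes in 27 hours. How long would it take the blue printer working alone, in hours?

Combined rate is 1/9 per hour.
Known contribution: 1/45 + 1/27 = (3 + 5)/135 = 8/135 per hour.
So the blue printer's rate is 1/9 − 8/135 = 7/135, meaning 135/7 hours alone.

135/7 hours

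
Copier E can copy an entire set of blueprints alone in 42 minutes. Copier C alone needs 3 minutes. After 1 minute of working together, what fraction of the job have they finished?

Combined rate: 1/42 + 1/3 = (1 + 14)/42 = 15/42 = 5/14 per minute.
In 1 minute they complete 1·5/14 = 5/14 of the job.

5/14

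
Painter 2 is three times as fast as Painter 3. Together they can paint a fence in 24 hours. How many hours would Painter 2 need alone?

Let Painter 3's rate be r; then Painter 2's rate is 3r, so together (3 + 1)r = 4r = 1/24.
Thus r = 1/96 per hour.
Painter 3 alone: 96 hours; Painter 2 alone: 32 hours.

32 hours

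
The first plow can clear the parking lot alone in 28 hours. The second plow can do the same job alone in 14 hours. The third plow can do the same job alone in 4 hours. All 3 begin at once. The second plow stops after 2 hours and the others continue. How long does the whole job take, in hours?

3 hours

In the first 2 hours the combined rate is 5/14, so 5/7 of the job is done, leaving 2/7.
After the second plow leaves the rate is 2/7 per hour; the remaining 2/7 takes 1 hour.
Total = 2 + 1 = 3 hours.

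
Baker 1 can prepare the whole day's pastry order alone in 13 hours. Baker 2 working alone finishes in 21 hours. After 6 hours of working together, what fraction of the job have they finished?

68/91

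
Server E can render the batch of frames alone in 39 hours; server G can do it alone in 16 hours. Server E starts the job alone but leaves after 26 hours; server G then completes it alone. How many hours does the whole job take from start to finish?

94/3 hours

In 26 hours server E does 26/39 = 2/3 of the job, leaving 1/3.
Server G works at 1/16 per hour, so finishing takes 1/3 ÷ 1/16 = 16/3 hours.
Total time = 26 + 16/3 = 94/3 hours.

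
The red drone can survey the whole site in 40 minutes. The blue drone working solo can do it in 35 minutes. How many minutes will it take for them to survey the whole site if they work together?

Combined rate: 1/40 + 1/35 = (7 + 8)/280 = 15/280 = 3/56 per minute.
Time = 1 ÷ (3/56) = 56/3 minutes.

56/3 minutes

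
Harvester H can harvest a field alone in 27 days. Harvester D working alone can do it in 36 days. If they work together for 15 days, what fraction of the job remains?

1/36

Combined rate: 1/27 + 1/36 = (4 + 3)/108 = 7/108 per day.
In 15 days they complete 15·7/108 = 35/36 of the job.
So 1/36 remains.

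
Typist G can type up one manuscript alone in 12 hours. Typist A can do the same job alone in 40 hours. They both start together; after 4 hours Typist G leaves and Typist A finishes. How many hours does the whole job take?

80/3 hours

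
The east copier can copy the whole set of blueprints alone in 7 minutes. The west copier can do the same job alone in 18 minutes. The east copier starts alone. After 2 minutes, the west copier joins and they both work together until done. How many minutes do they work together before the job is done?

In the first 2 minutes the east copier alone does 2/7 of the job, leaving 5/7.
Once everyone is working, combined rate: 1/7 + 1/18 = (18 + 7)/126 = 25/126 per minute.
Remaining 5/7 at 25/126 per minute takes 18/5 minutes.

18/5 minutes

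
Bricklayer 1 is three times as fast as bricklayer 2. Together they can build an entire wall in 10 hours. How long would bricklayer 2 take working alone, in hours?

40 hours

Let bricklayer 2's rate be r; then bricklayer 1's rate is 3r, so together (3 + 1)r = 4r = 1/10.
Thus r = 1/40 per hour.
Bricklayer 2 alone: 40 hours; bricklayer 1 alone: 40/3 hours.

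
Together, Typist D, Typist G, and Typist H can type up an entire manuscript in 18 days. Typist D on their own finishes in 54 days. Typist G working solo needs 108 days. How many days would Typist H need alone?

Combined rate is 1/18 per day.
Known contribution: 1/54 + 1/108 = (2 + 1)/108 = 3/108 = 1/36 per day.
So Typist H's rate is 1/18 − 1/36 = 1/36, meaning 36 days alone.

36 days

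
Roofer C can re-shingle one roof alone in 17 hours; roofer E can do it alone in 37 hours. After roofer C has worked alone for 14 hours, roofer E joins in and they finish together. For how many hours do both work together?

In 14 hours roofer C does 14/17 of the job, leaving 3/17.
Roofer C and roofer E together work at 54/629 per hour, so finishing takes 3/17 ÷ 54/629 = 37/18 hours.

37/18 hours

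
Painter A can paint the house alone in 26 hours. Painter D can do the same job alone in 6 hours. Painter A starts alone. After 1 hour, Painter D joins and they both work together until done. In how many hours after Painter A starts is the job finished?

91/16 hours

In the first 1 hour Painter A alone does 1/26 of the job, leaving 25/26.
Once everyone is working, combined rate: 1/26 + 1/6 = (3 + 13)/78 = 16/78 = 8/39 per hour.
Remaining 25/26 at 8/39 per hour takes 75/16 hours.
Total from the start = 1 + 75/16 = 91/16 hours.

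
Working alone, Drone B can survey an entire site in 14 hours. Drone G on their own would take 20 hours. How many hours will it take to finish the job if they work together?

140/17 hours

With two workers the combined time is the product over the sum: 14·20/(14+20) = 280/34 = 140/17 hours.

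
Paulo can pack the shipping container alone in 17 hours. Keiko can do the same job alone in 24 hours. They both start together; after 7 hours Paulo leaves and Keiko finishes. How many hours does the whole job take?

240/17 hours

In the first 7 hours the combined rate is 41/408, so 287/408 of the job is done, leaving 121/408.
After Paulo leaves the rate is 1/24 per hour; the remaining 121/408 takes 121/17 hours.
Total = 7 + 121/17 = 240/17 hours.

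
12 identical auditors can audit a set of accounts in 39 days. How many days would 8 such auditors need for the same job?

Total work is 12·39 = 468 auditor-days.
With 8 auditors: 468/8 = 117/2 days.

117/2 days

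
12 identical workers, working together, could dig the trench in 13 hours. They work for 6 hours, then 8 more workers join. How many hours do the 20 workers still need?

One worker does 1/156 of the job per hour.
After 6 hours with 12 workers, 6/13 is done (7/13 left).
With 20 workers the rate is 20/156 = 5/39, so the rest takes 7/13 ÷ 5/39 = 21/5 hours.

21/5 hours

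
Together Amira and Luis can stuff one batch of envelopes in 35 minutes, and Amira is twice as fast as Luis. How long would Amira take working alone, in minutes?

105/2 minutes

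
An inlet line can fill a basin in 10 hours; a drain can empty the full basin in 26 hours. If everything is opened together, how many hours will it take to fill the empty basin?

65/4 hours

Net rate = 1/10 − 1/26 = (13 − 5)/130 = 8/130 = 4/65 per hour.
Filling time = 1 ÷ (4/65) = 65/4 hours.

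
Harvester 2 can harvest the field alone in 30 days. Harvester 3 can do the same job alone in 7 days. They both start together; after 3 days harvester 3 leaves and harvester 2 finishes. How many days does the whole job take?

In the first 3 days the combined rate is 37/210, so 37/70 of the job is done, leaving 33/70.
After harvester 3 leaves the rate is 1/30 per day; the remaining 33/70 takes 99/7 days.
Total = 3 + 99/7 = 120/7 days.

120/7 days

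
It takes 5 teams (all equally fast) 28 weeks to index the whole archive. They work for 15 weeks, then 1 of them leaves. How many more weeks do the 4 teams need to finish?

65/4 weeks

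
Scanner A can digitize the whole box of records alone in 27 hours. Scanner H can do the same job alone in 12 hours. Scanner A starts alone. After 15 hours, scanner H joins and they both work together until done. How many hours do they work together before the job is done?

In the first 15 hours scanner A alone does 15/27 = 5/9 of the job, leaving 4/9.
Once everyone is working, combined rate: 1/27 + 1/12 = (4 + 9)/108 = 13/108 per hour.
Remaining 4/9 at 13/108 per hour takes 48/13 hours.

48/13 hours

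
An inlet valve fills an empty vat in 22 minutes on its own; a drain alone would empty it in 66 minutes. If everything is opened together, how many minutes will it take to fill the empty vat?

33 minutes

Net rate = 1/22 − 1/66 = (3 − 1)/66 = 2/66 = 1/33 per minute.
Filling time = 1 ÷ (1/33) = 33 minutes.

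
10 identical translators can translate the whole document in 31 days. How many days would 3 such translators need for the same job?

310/3 days

Total work is 10·31 = 310 translator-days.
With 3 translators: 310/3 days.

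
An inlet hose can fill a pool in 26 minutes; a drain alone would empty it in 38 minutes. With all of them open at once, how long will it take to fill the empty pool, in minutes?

247/3 minutes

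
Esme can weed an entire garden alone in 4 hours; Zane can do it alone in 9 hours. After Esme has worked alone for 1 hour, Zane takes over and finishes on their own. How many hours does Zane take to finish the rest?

In 1 hour Esme does 1/4 of the job, leaving 3/4.
Zane works at 1/9 per hour, so finishing takes 3/4 ÷ 1/9 = 27/4 hours.

27/4 hours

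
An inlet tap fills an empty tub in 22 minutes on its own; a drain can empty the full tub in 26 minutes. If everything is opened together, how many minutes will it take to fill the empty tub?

143 minutes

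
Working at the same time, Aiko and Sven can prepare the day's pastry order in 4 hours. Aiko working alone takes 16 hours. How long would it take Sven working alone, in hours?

16/3 hours

Combined rate is 1/4 per hour.
Known contribution: 1/16 per hour.
So Sven's rate is 1/4 − 1/16 = 3/16, meaning 16/3 hours alone.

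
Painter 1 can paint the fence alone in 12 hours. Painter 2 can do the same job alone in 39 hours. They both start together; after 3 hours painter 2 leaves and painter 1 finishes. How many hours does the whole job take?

144/13 hours

In the first 3 hours the combined rate is 17/156, so 17/52 of the job is done, leaving 35/52.
After painter 2 leaves the rate is 1/12 per hour; the remaining 35/52 takes 105/13 hours.
Total = 3 + 105/13 = 144/13 hours.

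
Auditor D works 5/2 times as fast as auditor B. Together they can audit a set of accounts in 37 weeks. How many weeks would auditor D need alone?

259/5 weeks

Let auditor B's rate be r; then auditor D's rate is (5/2)r, so together (5/2 + 1)r = (7/2)r = 1/37.
Thus r = 2/259 per week.
Auditor B alone: 259/2 weeks; auditor D alone: 259/5 weeks.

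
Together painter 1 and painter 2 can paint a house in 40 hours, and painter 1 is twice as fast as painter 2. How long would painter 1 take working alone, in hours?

60 hours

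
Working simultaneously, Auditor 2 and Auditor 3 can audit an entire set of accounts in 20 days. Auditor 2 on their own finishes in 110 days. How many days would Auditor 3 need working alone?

220/9 days

Combined rate is 1/20 per day.
Known contribution: 1/110 per day.
So Auditor 3's rate is 1/20 − 1/110 = 9/220, meaning 220/9 days alone.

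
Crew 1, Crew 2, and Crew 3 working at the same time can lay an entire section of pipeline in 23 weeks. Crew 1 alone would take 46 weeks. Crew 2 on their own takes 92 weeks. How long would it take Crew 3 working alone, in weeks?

92 weeks

Combined rate is 1/23 per week.
Known contribution: 1/46 + 1/92 = (2 + 1)/92 = 3/92 per week.
So Crew 3's rate is 1/23 − 3/92 = 1/92, meaning 92 weeks alone.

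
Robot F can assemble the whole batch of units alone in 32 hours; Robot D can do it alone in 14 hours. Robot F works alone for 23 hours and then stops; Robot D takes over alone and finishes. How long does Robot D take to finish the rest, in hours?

In 23 hours Robot F does 23/32 of the job, leaving 9/32.
Robot D works at 1/14 per hour, so finishing takes 9/32 ÷ 1/14 = 63/16 hours.

63/16 hours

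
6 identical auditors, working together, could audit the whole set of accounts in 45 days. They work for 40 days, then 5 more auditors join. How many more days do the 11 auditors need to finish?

One auditor does 1/270 of the job per day.
After 40 days with 6 auditors, 8/9 is done (1/9 left).
With 11 auditors the rate is 11/270, so the rest takes 1/9 ÷ 11/270 = 30/11 days.

30/11 days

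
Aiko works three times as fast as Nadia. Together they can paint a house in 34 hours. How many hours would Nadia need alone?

136 hours

Let Nadia's rate be r; then Aiko's rate is 3r, so together (3 + 1)r = 4r = 1/34.
Thus r = 1/136 per hour.
Nadia alone: 136 hours; Aiko alone: 136/3 hours.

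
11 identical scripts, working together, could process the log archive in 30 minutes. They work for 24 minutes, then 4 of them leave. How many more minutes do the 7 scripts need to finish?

66/7 minutes

One script does 1/330 of the job per minute.
After 24 minutes with 11 scripts, 4/5 is done (1/5 left).
With 7 scripts the rate is 7/330, so the rest takes 1/5 ÷ 7/330 = 66/7 minutes.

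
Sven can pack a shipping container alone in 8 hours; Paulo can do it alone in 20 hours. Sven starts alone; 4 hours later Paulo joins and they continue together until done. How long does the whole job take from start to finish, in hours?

In 4 hours Sven does 4/8 = 1/2 of the job, leaving 1/2.
Sven and Paulo together work at 7/40 per hour, so finishing takes 1/2 ÷ 7/40 = 20/7 hours.
Total time = 4 + 20/7 = 48/7 hours.

48/7 hours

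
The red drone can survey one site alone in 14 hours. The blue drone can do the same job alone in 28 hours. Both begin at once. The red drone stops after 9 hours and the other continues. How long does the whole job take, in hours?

10 hours

In the first 9 hours the combined rate is 3/28, so 27/28 of the job is done, leaving 1/28.
After the red drone leaves the rate is 1/28 per hour; the remaining 1/28 takes 1 hour.
Total = 9 + 1 = 10 hours.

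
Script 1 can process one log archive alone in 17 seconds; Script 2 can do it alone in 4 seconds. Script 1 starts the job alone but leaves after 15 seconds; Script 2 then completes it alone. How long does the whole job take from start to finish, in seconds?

263/17 seconds

In 15 seconds Script 1 does 15/17 of the job, leaving 2/17.
Script 2 works at 1/4 per second, so finishing takes 2/17 ÷ 1/4 = 8/17 seconds.
Total time = 15 + 8/17 = 263/17 seconds.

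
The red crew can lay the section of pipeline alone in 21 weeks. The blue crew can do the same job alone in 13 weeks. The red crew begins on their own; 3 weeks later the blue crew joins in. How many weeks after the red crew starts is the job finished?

168/17 weeks

In the first 3 weeks the red crew alone does 3/21 = 1/7 of the job, leaving 6/7.
Once everyone is working, combined rate: 1/21 + 1/13 = (13 + 21)/273 = 34/273 per week.
Remaining 6/7 at 34/273 per week takes 117/17 weeks.
Total from the start = 3 + 117/17 = 168/17 weeks.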